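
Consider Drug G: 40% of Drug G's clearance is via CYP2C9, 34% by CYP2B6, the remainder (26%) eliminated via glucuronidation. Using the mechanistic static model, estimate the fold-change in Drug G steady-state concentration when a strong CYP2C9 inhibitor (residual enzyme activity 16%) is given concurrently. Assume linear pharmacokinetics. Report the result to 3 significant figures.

The CYP2C9 pathway (40% of clearance) falls to 0.16× activity: 0.4 × 0.16 = 0.064.
CYP2B6 (34%) and the residual 26% are unaffected.
Relative clearance = 0.064 + 0.34 + 0.26 = 0.664.
Since steady-state concentration ∝ 1/CL, the ratio is 1 / 0.664 = 1.51.

1.51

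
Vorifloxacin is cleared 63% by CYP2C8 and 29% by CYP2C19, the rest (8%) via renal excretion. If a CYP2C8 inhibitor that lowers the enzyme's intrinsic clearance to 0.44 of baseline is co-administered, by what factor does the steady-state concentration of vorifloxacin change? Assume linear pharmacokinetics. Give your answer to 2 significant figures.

1.5

CYP2C8: 0.63 × 0.44 = 0.2772
CYP2C19: 0.29 (unchanged)
Other: 0.08 (unchanged)
New clearance relative to baseline: 0.2772 + 0.29 + 0.08 = 0.6472.
Steady-state concentration ratio = CL_old/CL_new = 1 / 0.6472 = 1.5.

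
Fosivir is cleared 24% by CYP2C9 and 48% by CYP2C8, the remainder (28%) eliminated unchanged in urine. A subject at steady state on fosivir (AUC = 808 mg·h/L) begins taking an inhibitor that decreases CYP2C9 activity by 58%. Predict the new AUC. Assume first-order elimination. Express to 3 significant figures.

939 mg·h/L

CYP2C9: 0.24 × 0.42 = 0.1008
CYP2C8: 0.48 (unchanged)
Other: 0.28 (unchanged)
Relative clearance = 0.1008 + 0.48 + 0.28 = 0.8608.
New AUC = baseline ÷ relative clearance = 808 / 0.8608 = 939 mg·h/L.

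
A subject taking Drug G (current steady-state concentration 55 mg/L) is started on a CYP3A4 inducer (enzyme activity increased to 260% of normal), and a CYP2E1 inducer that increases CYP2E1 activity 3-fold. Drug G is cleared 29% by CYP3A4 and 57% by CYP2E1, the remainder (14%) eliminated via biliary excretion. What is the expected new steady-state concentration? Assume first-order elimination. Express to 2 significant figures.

The CYP3A4 pathway (29% of clearance) is boosted to 2.6× activity: 0.29 × 2.6 = 0.754.
The CYP2E1 pathway (57% of clearance) rises to 3× activity: 0.57 × 3 = 1.71.
The remaining 14% of clearance is unaffected.
Relative clearance = 0.754 + 1.71 + 0.14 = 2.604.
New steady-state concentration = 55 / 2.604 = 21 mg/L (concentration scales inversely with clearance).

21 mg/L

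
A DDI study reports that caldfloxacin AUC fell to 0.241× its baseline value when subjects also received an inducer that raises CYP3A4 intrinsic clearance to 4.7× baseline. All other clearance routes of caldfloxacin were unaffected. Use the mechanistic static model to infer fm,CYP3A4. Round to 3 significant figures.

Let x = fm,CYP3A4. Because AUC ∝ 1/CL, relative clearance rose to 1/0.241 = 4.149.
Setting x·4.7 + (1 − x) = 4.149 and solving: x = (4.149 − 1)/(4.7 − 1) = 0.851.

0.851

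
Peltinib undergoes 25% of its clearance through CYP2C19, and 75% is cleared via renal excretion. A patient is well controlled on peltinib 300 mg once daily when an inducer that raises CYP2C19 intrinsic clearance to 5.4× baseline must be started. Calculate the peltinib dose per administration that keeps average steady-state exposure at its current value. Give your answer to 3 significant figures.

630 mg

CYP2C19: 0.25 × 5.4 = 1.35
Other: 0.75 (unchanged)
Relative clearance = 1.35 + 0.75 = 2.1.
Exposure is unchanged when dose changes in proportion to clearance. New dose = 300 mg × 2.1 = 630 mg.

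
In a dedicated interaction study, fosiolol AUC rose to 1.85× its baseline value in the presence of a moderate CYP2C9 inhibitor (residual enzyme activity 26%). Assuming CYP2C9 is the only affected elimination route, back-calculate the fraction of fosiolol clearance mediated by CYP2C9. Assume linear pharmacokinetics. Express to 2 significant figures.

0.62

Let fm be the CYP2C9 fraction. New clearance relative to baseline = fm × 0.26 + (1 − fm).
AUC ratio = 1 / (new CL fraction), so new CL fraction = 1 / 1.85 = 0.5405.
fm × 0.26 + 1 − fm = 0.5405  ⇒  fm × (0.26 − 1) = −0.4595  ⇒  fm = 0.62.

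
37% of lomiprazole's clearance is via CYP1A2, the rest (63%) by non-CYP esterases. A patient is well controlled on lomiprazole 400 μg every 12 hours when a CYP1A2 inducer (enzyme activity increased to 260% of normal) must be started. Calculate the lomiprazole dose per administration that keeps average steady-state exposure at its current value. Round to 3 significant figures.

CYP1A2: 0.37 × 2.6 = 0.962
Other: 0.63 (unchanged)
CL_new/CL_old = 0.962 + 0.63 = 1.592.
Css,avg = (dose rate)/CL, so holding Css fixed requires dose ∝ CL: 400 × 1.592 = 637 μg.

637 μg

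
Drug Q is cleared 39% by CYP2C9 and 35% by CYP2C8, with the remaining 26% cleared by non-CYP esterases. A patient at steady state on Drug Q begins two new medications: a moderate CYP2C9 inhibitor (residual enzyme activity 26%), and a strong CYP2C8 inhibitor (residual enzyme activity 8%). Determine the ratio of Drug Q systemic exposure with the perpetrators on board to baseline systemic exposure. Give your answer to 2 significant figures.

2.6

The CYP2C9 pathway (39% of clearance) drops to 0.26× activity: 0.39 × 0.26 = 0.1014.
The CYP2C8 pathway (35% of clearance) drops to 0.08× activity: 0.35 × 0.08 = 0.028.
Non-CYP routes (26%) are unchanged.
CL_new/CL_old = 0.1014 + 0.028 + 0.26 = 0.3894.
Because systemic exposure varies inversely with clearance, the combined effect is 1 / 0.3894 = 2.6.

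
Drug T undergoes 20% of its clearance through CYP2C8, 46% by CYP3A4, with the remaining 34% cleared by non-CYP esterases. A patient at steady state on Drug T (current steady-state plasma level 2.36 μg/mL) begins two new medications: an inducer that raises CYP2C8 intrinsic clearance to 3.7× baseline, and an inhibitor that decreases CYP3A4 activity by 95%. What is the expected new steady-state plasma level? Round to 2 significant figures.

CYP2C8: 0.2 × 3.7 = 0.74
CYP3A4: 0.46 × 0.05 = 0.023
Other: 0.34 (unchanged)
New clearance relative to baseline: 0.74 + 0.023 + 0.34 = 1.103.
Steady-state plasma level ∝ 1/CL: new value = 2.36 / 1.103 = 2.1 μg/mL.

2.1 μg/mL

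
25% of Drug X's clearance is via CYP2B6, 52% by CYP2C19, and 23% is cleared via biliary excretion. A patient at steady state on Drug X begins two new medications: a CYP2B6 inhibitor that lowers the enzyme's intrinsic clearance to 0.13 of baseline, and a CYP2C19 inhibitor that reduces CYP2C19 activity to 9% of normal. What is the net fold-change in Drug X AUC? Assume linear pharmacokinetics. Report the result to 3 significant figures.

CYP2B6: 0.25 × 0.13 = 0.0325
CYP2C19: 0.52 × 0.09 = 0.0468
Other: 0.23 (unchanged)
Relative clearance = 0.0325 + 0.0468 + 0.23 = 0.3093.
Because AUC varies inversely with clearance, the combined effect is 1 / 0.3093 = 3.23.

3.23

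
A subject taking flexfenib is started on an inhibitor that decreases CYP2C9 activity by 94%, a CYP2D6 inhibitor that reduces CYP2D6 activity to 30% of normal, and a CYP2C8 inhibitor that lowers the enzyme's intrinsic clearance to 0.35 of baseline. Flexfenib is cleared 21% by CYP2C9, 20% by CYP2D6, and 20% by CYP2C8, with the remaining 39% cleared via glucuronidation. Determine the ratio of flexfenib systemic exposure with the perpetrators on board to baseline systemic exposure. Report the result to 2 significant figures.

The CYP2C9 pathway (21% of clearance) drops to 0.06× activity: 0.21 × 0.06 = 0.0126.
The CYP2D6 pathway (20% of clearance) falls to 0.3× activity: 0.2 × 0.3 = 0.06.
The CYP2C8 pathway (20% of clearance) drops to 0.35× activity: 0.2 × 0.35 = 0.07.
Non-CYP routes (39%) are unchanged.
Relative clearance = 0.0126 + 0.06 + 0.07 + 0.39 = 0.5326.
Net systemic exposure ratio = 1 / 0.5326 = 1.9.

1.9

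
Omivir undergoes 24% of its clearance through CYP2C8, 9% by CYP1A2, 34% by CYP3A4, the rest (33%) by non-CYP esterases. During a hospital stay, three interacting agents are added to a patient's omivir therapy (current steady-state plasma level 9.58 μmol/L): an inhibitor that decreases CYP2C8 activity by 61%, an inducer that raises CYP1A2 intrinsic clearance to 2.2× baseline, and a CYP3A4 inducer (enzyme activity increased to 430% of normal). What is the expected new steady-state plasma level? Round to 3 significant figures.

The CYP2C8 pathway (24% of clearance) is reduced to 0.39× activity: 0.24 × 0.39 = 0.0936.
The CYP1A2 pathway (9% of clearance) increases to 2.2× activity: 0.09 × 2.2 = 0.198.
The CYP3A4 pathway (34% of clearance) increases to 4.3× activity: 0.34 × 4.3 = 1.462.
The remaining 33% of clearance is unaffected.
Relative clearance = 0.0936 + 0.198 + 1.462 + 0.33 = 2.0836.
Steady-state plasma level ∝ 1/CL: new value = 9.58 / 2.0836 = 4.60 μmol/L.

4.60 μmol/L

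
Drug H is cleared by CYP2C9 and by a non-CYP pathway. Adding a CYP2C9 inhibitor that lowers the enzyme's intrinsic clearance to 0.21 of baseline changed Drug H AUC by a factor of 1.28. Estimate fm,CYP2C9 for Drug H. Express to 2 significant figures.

Let x = fm,CYP2C9. Because AUC ∝ 1/CL, relative clearance fell to 1/1.28 = 0.7812.
Only the CYP2C9 route changed, so 0.7812 = x·0.21 + (1 − x), giving x = 0.28.

0.28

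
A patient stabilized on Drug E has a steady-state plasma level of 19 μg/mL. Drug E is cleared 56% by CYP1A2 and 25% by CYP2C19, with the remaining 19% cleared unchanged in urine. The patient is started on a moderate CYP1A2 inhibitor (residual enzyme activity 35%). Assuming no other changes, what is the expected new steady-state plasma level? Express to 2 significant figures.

The CYP1A2 pathway (56% of clearance) drops to 0.35× activity: 0.56 × 0.35 = 0.196.
CYP2C19 (25%) and the residual 19% are unaffected.
CL_new/CL_old = 0.196 + 0.25 + 0.19 = 0.636.
With dosing unchanged, steady-state plasma level scales as 1/CL: 19 / 0.636 = 30 μg/mL.

30 μg/mL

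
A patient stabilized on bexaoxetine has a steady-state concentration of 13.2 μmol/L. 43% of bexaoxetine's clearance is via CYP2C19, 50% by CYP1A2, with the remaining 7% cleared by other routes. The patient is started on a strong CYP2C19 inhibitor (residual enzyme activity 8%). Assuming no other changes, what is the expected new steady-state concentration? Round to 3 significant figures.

21.8 μmol/L

The CYP2C19 pathway (43% of clearance) drops to 0.08× activity: 0.43 × 0.08 = 0.0344.
CYP1A2 (50%) and the residual 7% are unaffected.
New clearance relative to baseline: 0.0344 + 0.5 + 0.07 = 0.6044.
With dosing unchanged, steady-state concentration scales as 1/CL: 13.2 / 0.6044 = 21.8 μmol/L.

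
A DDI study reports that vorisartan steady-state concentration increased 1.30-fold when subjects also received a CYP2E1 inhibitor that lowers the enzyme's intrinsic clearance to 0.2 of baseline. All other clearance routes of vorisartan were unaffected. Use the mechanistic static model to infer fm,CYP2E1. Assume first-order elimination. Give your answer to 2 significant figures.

Let x = fm,CYP2E1. Because steady-state concentration ∝ 1/CL, relative clearance fell to 1/1.30 = 0.7692.
Setting x·0.2 + (1 − x) = 0.7692 and solving: x = (0.7692 − 1)/(0.2 − 1) = 0.29.

0.29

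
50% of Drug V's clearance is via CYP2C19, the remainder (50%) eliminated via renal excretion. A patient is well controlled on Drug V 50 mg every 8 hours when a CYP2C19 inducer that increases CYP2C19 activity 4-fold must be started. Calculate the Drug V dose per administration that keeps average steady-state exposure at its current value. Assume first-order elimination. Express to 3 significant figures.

125 mg

CYP2C19: 0.5 × 4 = 2
Other: 0.5 (unchanged)
CL_new/CL_old = 2 + 0.5 = 2.5.
Css,avg = (dose rate)/CL, so holding Css fixed requires dose ∝ CL: 50 × 2.5 = 125 mg.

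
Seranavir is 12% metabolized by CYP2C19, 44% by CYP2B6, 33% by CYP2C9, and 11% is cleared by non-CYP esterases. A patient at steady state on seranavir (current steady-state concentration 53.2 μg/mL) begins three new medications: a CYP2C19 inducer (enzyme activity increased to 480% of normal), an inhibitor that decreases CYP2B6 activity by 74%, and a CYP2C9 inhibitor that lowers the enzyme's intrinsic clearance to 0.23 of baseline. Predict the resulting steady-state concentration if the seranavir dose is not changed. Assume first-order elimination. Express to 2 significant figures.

61 μg/mL

The CYP2C19 pathway (12% of clearance) increases to 4.8× activity: 0.12 × 4.8 = 0.576.
The CYP2B6 pathway (44% of clearance) falls to 0.26× activity: 0.44 × 0.26 = 0.1144.
The CYP2C9 pathway (33% of clearance) drops to 0.23× activity: 0.33 × 0.23 = 0.0759.
The remaining 11% of clearance is unaffected.
Relative clearance = 0.576 + 0.1144 + 0.0759 + 0.11 = 0.8763.
New steady-state concentration = 53.2 / 0.8763 = 61 μg/mL (concentration scales inversely with clearance).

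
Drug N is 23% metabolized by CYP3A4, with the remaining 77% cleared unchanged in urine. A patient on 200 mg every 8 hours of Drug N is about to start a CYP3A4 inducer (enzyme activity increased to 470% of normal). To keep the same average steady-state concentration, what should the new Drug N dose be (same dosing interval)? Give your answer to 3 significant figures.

370 mg

The CYP3A4 pathway (23% of clearance) rises to 4.7× activity: 0.23 × 4.7 = 1.081.
The remaining 77% of clearance is unaffected.
Relative clearance = 1.081 + 0.77 = 1.851.
Exposure is unchanged when dose changes in proportion to clearance. New dose = 200 mg × 1.851 = 370 mg.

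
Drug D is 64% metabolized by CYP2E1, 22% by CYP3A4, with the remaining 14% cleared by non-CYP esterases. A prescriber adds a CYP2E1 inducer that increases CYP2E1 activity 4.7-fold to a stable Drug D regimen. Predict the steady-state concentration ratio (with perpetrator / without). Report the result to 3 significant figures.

CYP2E1: 0.64 × 4.7 = 3.008
CYP3A4: 0.22 (unchanged)
Other: 0.14 (unchanged)
CL_new/CL_old = 3.008 + 0.22 + 0.14 = 3.368.
Steady-state concentration ratio = CL_old/CL_new = 1 / 3.368 = 0.297.

0.297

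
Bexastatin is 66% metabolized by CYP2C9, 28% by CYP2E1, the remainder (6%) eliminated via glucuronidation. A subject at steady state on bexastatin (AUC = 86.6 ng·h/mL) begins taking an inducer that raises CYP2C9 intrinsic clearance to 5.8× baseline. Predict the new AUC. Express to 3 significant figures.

The CYP2C9 pathway (66% of clearance) is boosted to 5.8× activity: 0.66 × 5.8 = 3.828.
CYP2E1 (28%) and the residual 6% are unaffected.
Relative clearance = 3.828 + 0.28 + 0.06 = 4.168.
With dosing unchanged, AUC scales as 1/CL: 86.6 / 4.168 = 20.8 ng·h/mL.

20.8 ng·h/mL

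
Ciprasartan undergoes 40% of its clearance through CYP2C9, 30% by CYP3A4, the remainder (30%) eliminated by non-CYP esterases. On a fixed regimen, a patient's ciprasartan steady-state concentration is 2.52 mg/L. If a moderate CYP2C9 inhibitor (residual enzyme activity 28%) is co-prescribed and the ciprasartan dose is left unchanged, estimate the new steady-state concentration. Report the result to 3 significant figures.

The CYP2C9 pathway (40% of clearance) is reduced to 0.28× activity: 0.4 × 0.28 = 0.112.
CYP3A4 (30%) and the residual 30% are unaffected.
New clearance relative to baseline: 0.112 + 0.3 + 0.3 = 0.712.
New steady-state concentration = baseline ÷ relative clearance = 2.52 / 0.712 = 3.54 mg/L.

3.54 mg/L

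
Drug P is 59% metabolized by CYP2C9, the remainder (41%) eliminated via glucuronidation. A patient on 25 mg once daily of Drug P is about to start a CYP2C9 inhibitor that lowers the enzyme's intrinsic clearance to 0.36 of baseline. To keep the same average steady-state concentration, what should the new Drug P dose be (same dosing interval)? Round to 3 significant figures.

15.6 mg

The CYP2C9 pathway (59% of clearance) drops to 0.36× activity: 0.59 × 0.36 = 0.2124.
Non-CYP routes (41%) are unchanged.
CL_new/CL_old = 0.2124 + 0.41 = 0.6224.
To maintain the same steady-state level, dose must scale with clearance: new dose = 25 × 0.6224 = 15.6 mg.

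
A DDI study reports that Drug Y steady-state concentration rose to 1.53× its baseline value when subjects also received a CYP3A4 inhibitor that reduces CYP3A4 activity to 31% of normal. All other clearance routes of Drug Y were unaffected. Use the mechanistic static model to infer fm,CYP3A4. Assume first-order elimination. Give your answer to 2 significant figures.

Write x for the fraction cleared via CYP3A4. The observed steady-state concentration change means clearance fell to 1/1.53 = 0.6536 of baseline.
Setting x·0.31 + (1 − x) = 0.6536 and solving: x = (0.6536 − 1)/(0.31 − 1) = 0.50.

0.50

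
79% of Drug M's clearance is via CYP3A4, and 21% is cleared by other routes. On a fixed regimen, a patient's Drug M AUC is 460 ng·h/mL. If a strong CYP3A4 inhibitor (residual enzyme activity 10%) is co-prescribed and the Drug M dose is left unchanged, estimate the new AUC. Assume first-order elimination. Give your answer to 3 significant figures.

The CYP3A4 pathway (79% of clearance) falls to 0.1× activity: 0.79 × 0.1 = 0.079.
Non-CYP routes (21%) are unchanged.
Relative clearance = 0.079 + 0.21 = 0.289.
With dosing unchanged, AUC scales as 1/CL: 460 / 0.289 = 1.59 × 10³ ng·h/mL.

1.59 × 10³ ng·h/mL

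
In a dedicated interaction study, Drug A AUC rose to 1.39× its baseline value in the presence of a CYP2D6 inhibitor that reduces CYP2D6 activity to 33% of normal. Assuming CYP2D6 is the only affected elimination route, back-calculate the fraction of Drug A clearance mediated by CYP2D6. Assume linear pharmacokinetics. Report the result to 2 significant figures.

CL'/CL = 1 / 1.39 = 0.7194
0.33·fm + (1 − fm) = 0.7194
fm = (0.7194 − 1) / (0.33 − 1) = 0.42

0.42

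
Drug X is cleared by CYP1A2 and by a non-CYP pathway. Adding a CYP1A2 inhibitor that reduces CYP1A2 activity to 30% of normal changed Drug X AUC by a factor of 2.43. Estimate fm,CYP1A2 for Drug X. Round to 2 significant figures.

Write x for the fraction cleared via CYP1A2. The observed AUC change means clearance fell to 1/2.43 = 0.4115 of baseline.
Setting x·0.3 + (1 − x) = 0.4115 and solving: x = (0.4115 − 1)/(0.3 − 1) = 0.84.

0.84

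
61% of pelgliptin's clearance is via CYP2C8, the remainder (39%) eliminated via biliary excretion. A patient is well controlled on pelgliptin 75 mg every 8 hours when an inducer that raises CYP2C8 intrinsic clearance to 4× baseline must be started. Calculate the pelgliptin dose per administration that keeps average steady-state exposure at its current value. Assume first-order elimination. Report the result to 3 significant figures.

The CYP2C8 pathway (61% of clearance) increases to 4× activity: 0.61 × 4 = 2.44.
The remaining 39% of clearance is unaffected.
CL_new/CL_old = 2.44 + 0.39 = 2.83.
Exposure is unchanged when dose changes in proportion to clearance. New dose = 75 mg × 2.83 = 212 mg.

212 mg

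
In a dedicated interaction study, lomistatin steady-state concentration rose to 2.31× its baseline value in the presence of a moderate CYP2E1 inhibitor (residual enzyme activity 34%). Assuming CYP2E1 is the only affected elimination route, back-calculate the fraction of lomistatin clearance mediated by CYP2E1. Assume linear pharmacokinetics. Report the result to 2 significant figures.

0.86

CL'/CL = 1 / 2.31 = 0.4329
0.34·fm + (1 − fm) = 0.4329
fm = (0.4329 − 1) / (0.34 − 1) = 0.86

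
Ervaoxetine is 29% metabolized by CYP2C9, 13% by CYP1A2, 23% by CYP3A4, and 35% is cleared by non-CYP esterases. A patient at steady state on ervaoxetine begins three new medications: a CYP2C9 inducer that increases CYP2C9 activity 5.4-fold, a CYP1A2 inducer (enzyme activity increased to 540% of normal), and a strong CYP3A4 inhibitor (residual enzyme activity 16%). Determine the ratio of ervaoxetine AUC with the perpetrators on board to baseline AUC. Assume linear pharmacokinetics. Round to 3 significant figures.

0.377

The CYP2C9 pathway (29% of clearance) increases to 5.4× activity: 0.29 × 5.4 = 1.566.
The CYP1A2 pathway (13% of clearance) rises to 5.4× activity: 0.13 × 5.4 = 0.702.
The CYP3A4 pathway (23% of clearance) is reduced to 0.16× activity: 0.23 × 0.16 = 0.0368.
Non-CYP routes (35%) are unchanged.
New clearance relative to baseline: 1.566 + 0.702 + 0.0368 + 0.35 = 2.6548.
Net AUC ratio = 1 / 2.6548 = 0.377.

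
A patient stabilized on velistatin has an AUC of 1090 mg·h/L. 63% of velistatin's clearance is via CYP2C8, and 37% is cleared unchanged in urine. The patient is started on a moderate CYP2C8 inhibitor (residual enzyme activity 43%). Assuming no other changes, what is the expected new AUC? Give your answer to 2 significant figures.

1.7 × 10³ mg·h/L

The CYP2C8 pathway (63% of clearance) is reduced to 0.43× activity: 0.63 × 0.43 = 0.2709.
Non-CYP routes (37%) are unchanged.
New clearance relative to baseline: 0.2709 + 0.37 = 0.6409.
AUC ∝ 1/CL, so new value = 1090 / 0.6409 = 1.7 × 10³ mg·h/L.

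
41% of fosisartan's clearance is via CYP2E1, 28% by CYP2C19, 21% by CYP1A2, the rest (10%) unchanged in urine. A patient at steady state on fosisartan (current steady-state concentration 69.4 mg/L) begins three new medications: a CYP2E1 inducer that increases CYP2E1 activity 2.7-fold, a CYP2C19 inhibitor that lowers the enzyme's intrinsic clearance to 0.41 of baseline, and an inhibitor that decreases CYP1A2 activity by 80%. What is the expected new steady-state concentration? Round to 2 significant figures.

The CYP2E1 pathway (41% of clearance) is boosted to 2.7× activity: 0.41 × 2.7 = 1.107.
The CYP2C19 pathway (28% of clearance) is reduced to 0.41× activity: 0.28 × 0.41 = 0.1148.
The CYP1A2 pathway (21% of clearance) is reduced to 0.2× activity: 0.21 × 0.2 = 0.042.
The remaining 10% of clearance is unaffected.
New clearance relative to baseline: 1.107 + 0.1148 + 0.042 + 0.1 = 1.3638.
Steady-state concentration ∝ 1/CL: new value = 69.4 / 1.3638 = 51 mg/L.

51 mg/L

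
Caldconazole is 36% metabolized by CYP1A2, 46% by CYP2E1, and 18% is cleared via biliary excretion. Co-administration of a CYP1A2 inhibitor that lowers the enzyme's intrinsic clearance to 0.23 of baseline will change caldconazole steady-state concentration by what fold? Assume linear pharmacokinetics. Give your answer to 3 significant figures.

The CYP1A2 pathway (36% of clearance) falls to 0.23× activity: 0.36 × 0.23 = 0.0828.
CYP2E1 (46%) and the residual 18% are unaffected.
CL_new/CL_old = 0.0828 + 0.46 + 0.18 = 0.7228.
Steady-state concentration ratio = CL_old/CL_new = 1 / 0.7228 = 1.38.

1.38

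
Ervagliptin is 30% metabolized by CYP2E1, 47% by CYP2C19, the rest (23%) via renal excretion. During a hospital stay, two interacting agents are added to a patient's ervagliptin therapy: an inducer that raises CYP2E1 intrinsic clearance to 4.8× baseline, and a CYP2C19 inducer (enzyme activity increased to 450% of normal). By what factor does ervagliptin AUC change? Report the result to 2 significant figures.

0.26

The CYP2E1 pathway (30% of clearance) is boosted to 4.8× activity: 0.3 × 4.8 = 1.44.
The CYP2C19 pathway (47% of clearance) is boosted to 4.5× activity: 0.47 × 4.5 = 2.115.
Non-CYP routes (23%) are unchanged.
New clearance relative to baseline: 1.44 + 2.115 + 0.23 = 3.785.
Because AUC varies inversely with clearance, the combined effect is 1 / 3.785 = 0.26.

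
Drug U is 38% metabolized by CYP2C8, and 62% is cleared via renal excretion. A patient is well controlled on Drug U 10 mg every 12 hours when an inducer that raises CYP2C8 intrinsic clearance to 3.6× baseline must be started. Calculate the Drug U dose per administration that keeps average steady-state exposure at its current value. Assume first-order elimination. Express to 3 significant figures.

The CYP2C8 pathway (38% of clearance) increases to 3.6× activity: 0.38 × 3.6 = 1.368.
Non-CYP routes (62%) are unchanged.
CL_new/CL_old = 1.368 + 0.62 = 1.988.
To maintain the same steady-state level, dose must scale with clearance: new dose = 10 × 1.988 = 19.9 mg.

19.9 mg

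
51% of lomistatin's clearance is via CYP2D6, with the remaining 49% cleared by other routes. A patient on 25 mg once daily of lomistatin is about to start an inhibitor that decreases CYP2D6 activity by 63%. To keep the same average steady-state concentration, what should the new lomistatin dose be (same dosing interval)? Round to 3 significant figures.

17.0 mg

The CYP2D6 pathway (51% of clearance) is reduced to 0.37× activity: 0.51 × 0.37 = 0.1887.
Non-CYP routes (49%) are unchanged.
New clearance relative to baseline: 0.1887 + 0.49 = 0.6787.
Css,avg = (dose rate)/CL, so holding Css fixed requires dose ∝ CL: 25 × 0.6787 = 17.0 mg.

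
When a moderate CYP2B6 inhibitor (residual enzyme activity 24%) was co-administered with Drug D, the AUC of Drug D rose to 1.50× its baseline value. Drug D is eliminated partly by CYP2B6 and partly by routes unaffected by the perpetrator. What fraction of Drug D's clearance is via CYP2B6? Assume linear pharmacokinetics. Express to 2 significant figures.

0.44

Let fm be the CYP2B6 fraction. New clearance relative to baseline = fm × 0.24 + (1 − fm).
AUC ratio = 1 / (new CL fraction), so new CL fraction = 1 / 1.50 = 0.6667.
fm × 0.24 + 1 − fm = 0.6667  ⇒  fm × (0.24 − 1) = −0.3333  ⇒  fm = 0.44.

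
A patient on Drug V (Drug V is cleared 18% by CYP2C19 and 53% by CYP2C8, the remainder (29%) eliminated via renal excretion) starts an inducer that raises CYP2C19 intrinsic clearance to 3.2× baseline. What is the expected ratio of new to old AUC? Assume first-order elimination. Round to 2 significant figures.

The CYP2C19 pathway (18% of clearance) increases to 3.2× activity: 0.18 × 3.2 = 0.576.
CYP2C8 (53%) and the residual 29% are unaffected.
New clearance relative to baseline: 0.576 + 0.53 + 0.29 = 1.396.
Since AUC ∝ 1/CL, the ratio is 1 / 1.396 = 0.72.

0.72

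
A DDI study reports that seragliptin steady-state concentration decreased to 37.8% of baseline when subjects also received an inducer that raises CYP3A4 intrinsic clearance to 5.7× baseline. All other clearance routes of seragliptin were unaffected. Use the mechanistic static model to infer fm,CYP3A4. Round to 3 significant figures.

Call the CYP3A4 fraction fm. After the interaction, CL_new/CL_old = fm × 5.7 + (1 − fm).
Steady-state concentration ratio = 1 / (new CL fraction), so new CL fraction = 1 / 0.378 = 2.646.
fm × 5.7 + 1 − fm = 2.646  ⇒  fm × (5.7 − 1) = 1.646  ⇒  fm = 0.350.

0.350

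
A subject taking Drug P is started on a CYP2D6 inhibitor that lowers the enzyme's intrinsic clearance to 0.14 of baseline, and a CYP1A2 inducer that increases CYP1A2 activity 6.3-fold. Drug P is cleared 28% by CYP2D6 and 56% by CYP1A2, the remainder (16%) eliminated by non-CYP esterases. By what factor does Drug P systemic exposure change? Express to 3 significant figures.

The CYP2D6 pathway (28% of clearance) is reduced to 0.14× activity: 0.28 × 0.14 = 0.0392.
The CYP1A2 pathway (56% of clearance) increases to 6.3× activity: 0.56 × 6.3 = 3.528.
The remaining 16% of clearance is unaffected.
CL_new/CL_old = 0.0392 + 3.528 + 0.16 = 3.7272.
Net systemic exposure ratio = 1 / 3.7272 = 0.268.

0.268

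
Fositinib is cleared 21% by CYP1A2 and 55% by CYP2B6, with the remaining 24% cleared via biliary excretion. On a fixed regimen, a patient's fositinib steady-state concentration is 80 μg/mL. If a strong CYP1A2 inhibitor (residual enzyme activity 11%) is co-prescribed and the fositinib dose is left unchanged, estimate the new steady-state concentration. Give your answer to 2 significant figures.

The CYP1A2 pathway (21% of clearance) is reduced to 0.11× activity: 0.21 × 0.11 = 0.0231.
CYP2B6 (55%) and the residual 24% are unaffected.
New clearance relative to baseline: 0.0231 + 0.55 + 0.24 = 0.8131.
Steady-state concentration ∝ 1/CL, so new value = 80 / 0.8131 = 98 μg/mL.

98 μg/mL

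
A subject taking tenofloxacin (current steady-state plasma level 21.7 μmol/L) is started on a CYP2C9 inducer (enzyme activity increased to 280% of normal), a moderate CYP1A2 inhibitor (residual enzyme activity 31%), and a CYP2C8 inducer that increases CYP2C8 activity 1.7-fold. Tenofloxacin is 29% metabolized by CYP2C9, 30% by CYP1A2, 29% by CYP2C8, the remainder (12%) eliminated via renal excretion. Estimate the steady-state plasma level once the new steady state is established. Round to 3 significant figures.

14.3 μmol/L

CYP2C9: 0.29 × 2.8 = 0.812
CYP1A2: 0.3 × 0.31 = 0.093
CYP2C8: 0.29 × 1.7 = 0.493
Other: 0.12 (unchanged)
CL_new/CL_old = 0.812 + 0.093 + 0.493 + 0.12 = 1.518.
Dividing the baseline by the relative clearance: 21.7 / 1.518 = 14.3 μmol/L.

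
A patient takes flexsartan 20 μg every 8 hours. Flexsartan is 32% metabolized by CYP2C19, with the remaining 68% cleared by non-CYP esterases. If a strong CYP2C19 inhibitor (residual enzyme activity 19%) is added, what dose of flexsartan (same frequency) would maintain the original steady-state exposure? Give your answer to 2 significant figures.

15 μg

The CYP2C19 pathway (32% of clearance) is reduced to 0.19× activity: 0.32 × 0.19 = 0.0608.
Non-CYP routes (68%) are unchanged.
CL_new/CL_old = 0.0608 + 0.68 = 0.7408.
Css,avg = (dose rate)/CL, so holding Css fixed requires dose ∝ CL: 20 × 0.7408 = 15 μg.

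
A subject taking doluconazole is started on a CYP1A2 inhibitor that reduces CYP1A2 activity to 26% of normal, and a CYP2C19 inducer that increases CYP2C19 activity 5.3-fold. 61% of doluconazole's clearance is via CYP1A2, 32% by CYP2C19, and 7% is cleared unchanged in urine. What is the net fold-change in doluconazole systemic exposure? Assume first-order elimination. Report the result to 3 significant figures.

CYP1A2: 0.61 × 0.26 = 0.1586
CYP2C19: 0.32 × 5.3 = 1.696
Other: 0.07 (unchanged)
Relative clearance = 0.1586 + 1.696 + 0.07 = 1.9246.
Because systemic exposure varies inversely with clearance, the combined effect is 1 / 1.9246 = 0.520.

0.520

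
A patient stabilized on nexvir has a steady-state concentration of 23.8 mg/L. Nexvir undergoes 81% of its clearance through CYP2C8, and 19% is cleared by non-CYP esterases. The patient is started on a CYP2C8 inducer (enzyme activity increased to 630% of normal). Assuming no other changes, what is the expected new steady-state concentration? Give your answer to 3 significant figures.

The CYP2C8 pathway (81% of clearance) increases to 6.3× activity: 0.81 × 6.3 = 5.103.
The remaining 19% of clearance is unaffected.
New clearance relative to baseline: 5.103 + 0.19 = 5.293.
With dosing unchanged, steady-state concentration scales as 1/CL: 23.8 / 5.293 = 4.50 mg/L.

4.50 mg/L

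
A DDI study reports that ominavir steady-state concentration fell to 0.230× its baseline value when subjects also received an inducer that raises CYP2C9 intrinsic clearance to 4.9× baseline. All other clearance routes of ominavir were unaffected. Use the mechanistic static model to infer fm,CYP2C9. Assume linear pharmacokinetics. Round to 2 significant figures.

Let x = fm,CYP2C9. Because steady-state concentration ∝ 1/CL, relative clearance rose to 1/0.230 = 4.348.
Setting x·4.9 + (1 − x) = 4.348 and solving: x = (4.348 − 1)/(4.9 − 1) = 0.86.

0.86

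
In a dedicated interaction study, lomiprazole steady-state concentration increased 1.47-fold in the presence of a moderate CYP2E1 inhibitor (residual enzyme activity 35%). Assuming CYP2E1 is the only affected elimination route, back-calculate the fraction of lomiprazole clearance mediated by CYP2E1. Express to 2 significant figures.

0.49

CL'/CL = 1 / 1.47 = 0.6803
0.35·fm + (1 − fm) = 0.6803
fm = (0.6803 − 1) / (0.35 − 1) = 0.49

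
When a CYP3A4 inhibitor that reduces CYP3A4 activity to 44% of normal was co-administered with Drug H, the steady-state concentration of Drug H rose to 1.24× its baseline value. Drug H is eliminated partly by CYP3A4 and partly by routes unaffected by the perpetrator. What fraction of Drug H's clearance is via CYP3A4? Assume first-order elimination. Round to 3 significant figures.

Let fm be the CYP3A4 fraction. New clearance relative to baseline = fm × 0.44 + (1 − fm).
Steady-state concentration ratio = 1 / (new CL fraction), so new CL fraction = 1 / 1.24 = 0.8065.
fm × 0.44 + 1 − fm = 0.8065  ⇒  fm × (0.44 − 1) = −0.1935  ⇒  fm = 0.346.

0.346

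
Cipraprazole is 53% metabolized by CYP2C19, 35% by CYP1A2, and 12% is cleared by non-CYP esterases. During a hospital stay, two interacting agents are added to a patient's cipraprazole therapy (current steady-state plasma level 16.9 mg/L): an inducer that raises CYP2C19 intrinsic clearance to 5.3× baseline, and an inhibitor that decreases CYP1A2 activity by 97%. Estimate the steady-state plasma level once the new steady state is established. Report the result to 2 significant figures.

The CYP2C19 pathway (53% of clearance) increases to 5.3× activity: 0.53 × 5.3 = 2.809.
The CYP1A2 pathway (35% of clearance) falls to 0.03× activity: 0.35 × 0.03 = 0.0105.
Non-CYP routes (12%) are unchanged.
CL_new/CL_old = 2.809 + 0.0105 + 0.12 = 2.9395.
New steady-state plasma level = 16.9 / 2.9395 = 5.7 mg/L (concentration scales inversely with clearance).

5.7 mg/L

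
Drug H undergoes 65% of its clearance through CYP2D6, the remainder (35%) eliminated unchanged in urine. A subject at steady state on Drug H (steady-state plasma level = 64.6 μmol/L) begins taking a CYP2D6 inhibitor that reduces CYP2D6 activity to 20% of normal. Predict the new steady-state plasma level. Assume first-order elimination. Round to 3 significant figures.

135 μmol/L

The CYP2D6 pathway (65% of clearance) drops to 0.2× activity: 0.65 × 0.2 = 0.13.
The remaining 35% of clearance is unaffected.
New clearance relative to baseline: 0.13 + 0.35 = 0.48.
New steady-state plasma level = baseline ÷ relative clearance = 64.6 / 0.48 = 135 μmol/L.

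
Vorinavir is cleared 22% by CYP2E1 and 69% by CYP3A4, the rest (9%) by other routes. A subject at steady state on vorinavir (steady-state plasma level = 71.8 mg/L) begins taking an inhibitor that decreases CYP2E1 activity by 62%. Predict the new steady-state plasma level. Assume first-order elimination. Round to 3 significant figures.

83.1 mg/L

CYP2E1: 0.22 × 0.38 = 0.0836
CYP3A4: 0.69 (unchanged)
Other: 0.09 (unchanged)
Relative clearance = 0.0836 + 0.69 + 0.09 = 0.8636.
New steady-state plasma level = baseline ÷ relative clearance = 71.8 / 0.8636 = 83.1 mg/L.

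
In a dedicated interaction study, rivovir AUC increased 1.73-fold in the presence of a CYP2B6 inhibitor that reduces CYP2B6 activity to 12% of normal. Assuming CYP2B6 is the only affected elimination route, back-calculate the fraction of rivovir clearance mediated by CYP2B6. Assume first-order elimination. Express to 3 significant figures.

0.480

Let fm be the CYP2B6 fraction. New clearance relative to baseline = fm × 0.12 + (1 − fm).
AUC ratio = 1 / (new CL fraction), so new CL fraction = 1 / 1.73 = 0.578.
fm × 0.12 + 1 − fm = 0.578  ⇒  fm × (0.12 − 1) = −0.422  ⇒  fm = 0.480.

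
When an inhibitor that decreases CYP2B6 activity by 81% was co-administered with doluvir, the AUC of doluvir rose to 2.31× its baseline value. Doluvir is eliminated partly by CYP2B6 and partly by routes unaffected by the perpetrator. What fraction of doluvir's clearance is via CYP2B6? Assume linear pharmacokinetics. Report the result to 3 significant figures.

CL'/CL = 1 / 2.31 = 0.4329
0.19·fm + (1 − fm) = 0.4329
fm = (0.4329 − 1) / (0.19 − 1) = 0.700

0.700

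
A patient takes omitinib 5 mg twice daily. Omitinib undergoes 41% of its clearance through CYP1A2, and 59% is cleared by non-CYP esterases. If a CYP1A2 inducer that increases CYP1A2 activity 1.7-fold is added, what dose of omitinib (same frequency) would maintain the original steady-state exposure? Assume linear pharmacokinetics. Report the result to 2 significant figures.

6.4 mg

The CYP1A2 pathway (41% of clearance) rises to 1.7× activity: 0.41 × 1.7 = 0.697.
The remaining 59% of clearance is unaffected.
CL_new/CL_old = 0.697 + 0.59 = 1.287.
Css,avg = (dose rate)/CL, so holding Css fixed requires dose ∝ CL: 5 × 1.287 = 6.4 mg.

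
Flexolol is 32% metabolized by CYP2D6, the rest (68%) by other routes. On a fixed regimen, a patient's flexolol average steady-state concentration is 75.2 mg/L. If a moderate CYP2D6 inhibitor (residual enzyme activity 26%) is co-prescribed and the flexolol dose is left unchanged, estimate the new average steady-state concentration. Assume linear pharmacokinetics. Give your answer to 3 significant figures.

98.5 mg/L

The CYP2D6 pathway (32% of clearance) is reduced to 0.26× activity: 0.32 × 0.26 = 0.0832.
Non-CYP routes (68%) are unchanged.
CL_new/CL_old = 0.0832 + 0.68 = 0.7632.
With dosing unchanged, average steady-state concentration scales as 1/CL: 75.2 / 0.7632 = 98.5 mg/L.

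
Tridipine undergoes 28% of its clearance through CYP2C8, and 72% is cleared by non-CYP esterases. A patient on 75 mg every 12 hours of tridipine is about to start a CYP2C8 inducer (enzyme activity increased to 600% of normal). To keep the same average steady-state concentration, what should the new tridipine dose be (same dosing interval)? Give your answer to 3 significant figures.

The CYP2C8 pathway (28% of clearance) increases to 6× activity: 0.28 × 6 = 1.68.
The remaining 72% of clearance is unaffected.
New clearance relative to baseline: 1.68 + 0.72 = 2.4.
To maintain the same steady-state level, dose must scale with clearance: new dose = 75 × 2.4 = 180 mg.

180 mg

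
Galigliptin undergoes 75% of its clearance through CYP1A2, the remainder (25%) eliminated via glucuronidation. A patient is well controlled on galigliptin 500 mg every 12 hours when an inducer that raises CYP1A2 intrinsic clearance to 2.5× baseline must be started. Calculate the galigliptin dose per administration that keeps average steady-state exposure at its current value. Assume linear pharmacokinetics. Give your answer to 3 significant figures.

1.06 × 10³ mg

The CYP1A2 pathway (75% of clearance) rises to 2.5× activity: 0.75 × 2.5 = 1.875.
Non-CYP routes (25%) are unchanged.
New clearance relative to baseline: 1.875 + 0.25 = 2.125.
To maintain the same steady-state level, dose must scale with clearance: new dose = 500 × 2.125 = 1.06 × 10³ mg.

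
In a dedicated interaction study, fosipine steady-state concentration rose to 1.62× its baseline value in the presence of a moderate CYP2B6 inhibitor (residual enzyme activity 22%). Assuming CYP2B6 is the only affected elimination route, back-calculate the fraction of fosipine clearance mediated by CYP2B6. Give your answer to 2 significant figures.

Let x = fm,CYP2B6. Because steady-state concentration ∝ 1/CL, relative clearance fell to 1/1.62 = 0.6173.
Only the CYP2B6 route changed, so 0.6173 = x·0.22 + (1 − x), giving x = 0.49.

0.49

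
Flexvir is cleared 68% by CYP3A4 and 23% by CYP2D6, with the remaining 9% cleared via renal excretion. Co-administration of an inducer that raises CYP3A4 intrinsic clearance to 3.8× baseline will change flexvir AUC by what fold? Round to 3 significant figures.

0.344

The CYP3A4 pathway (68% of clearance) increases to 3.8× activity: 0.68 × 3.8 = 2.584.
CYP2D6 (23%) and the residual 9% are unaffected.
New clearance relative to baseline: 2.584 + 0.23 + 0.09 = 2.904.
Since AUC ∝ 1/CL, the ratio is 1 / 2.904 = 0.344.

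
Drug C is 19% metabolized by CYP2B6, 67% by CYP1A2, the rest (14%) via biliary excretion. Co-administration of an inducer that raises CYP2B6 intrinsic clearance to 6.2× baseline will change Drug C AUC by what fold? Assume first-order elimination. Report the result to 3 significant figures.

CYP2B6: 0.19 × 6.2 = 1.178
CYP1A2: 0.67 (unchanged)
Other: 0.14 (unchanged)
CL_new/CL_old = 1.178 + 0.67 + 0.14 = 1.988.
Since AUC ∝ 1/CL, the ratio is 1 / 1.988 = 0.503.

0.503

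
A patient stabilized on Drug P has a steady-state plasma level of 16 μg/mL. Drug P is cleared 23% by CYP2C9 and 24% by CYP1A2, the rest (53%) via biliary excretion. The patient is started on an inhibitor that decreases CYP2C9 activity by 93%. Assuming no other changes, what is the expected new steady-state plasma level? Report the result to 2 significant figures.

20 μg/mL

CYP2C9: 0.23 × 0.07 = 0.0161
CYP1A2: 0.24 (unchanged)
Other: 0.53 (unchanged)
Relative clearance = 0.0161 + 0.24 + 0.53 = 0.7861.
With dosing unchanged, steady-state plasma level scales as 1/CL: 16 / 0.7861 = 20 μg/mL.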